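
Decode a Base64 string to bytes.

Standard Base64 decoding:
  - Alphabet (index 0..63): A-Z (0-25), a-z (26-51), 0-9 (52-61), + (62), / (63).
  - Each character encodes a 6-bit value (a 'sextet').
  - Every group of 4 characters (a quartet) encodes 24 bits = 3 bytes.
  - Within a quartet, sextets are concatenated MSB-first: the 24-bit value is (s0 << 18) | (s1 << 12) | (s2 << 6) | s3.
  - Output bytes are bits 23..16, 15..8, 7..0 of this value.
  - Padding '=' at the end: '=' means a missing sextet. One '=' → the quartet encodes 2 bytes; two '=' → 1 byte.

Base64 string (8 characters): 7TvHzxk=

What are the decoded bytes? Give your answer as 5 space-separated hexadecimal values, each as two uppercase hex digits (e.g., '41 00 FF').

Answer: ED 3B C7 CF 19

Derivation:
After char 0 ('7'=59): chars_in_quartet=1 acc=0x3B bytes_emitted=0
After char 1 ('T'=19): chars_in_quartet=2 acc=0xED3 bytes_emitted=0
After char 2 ('v'=47): chars_in_quartet=3 acc=0x3B4EF bytes_emitted=0
After char 3 ('H'=7): chars_in_quartet=4 acc=0xED3BC7 -> emit ED 3B C7, reset; bytes_emitted=3
After char 4 ('z'=51): chars_in_quartet=1 acc=0x33 bytes_emitted=3
After char 5 ('x'=49): chars_in_quartet=2 acc=0xCF1 bytes_emitted=3
After char 6 ('k'=36): chars_in_quartet=3 acc=0x33C64 bytes_emitted=3
Padding '=': partial quartet acc=0x33C64 -> emit CF 19; bytes_emitted=5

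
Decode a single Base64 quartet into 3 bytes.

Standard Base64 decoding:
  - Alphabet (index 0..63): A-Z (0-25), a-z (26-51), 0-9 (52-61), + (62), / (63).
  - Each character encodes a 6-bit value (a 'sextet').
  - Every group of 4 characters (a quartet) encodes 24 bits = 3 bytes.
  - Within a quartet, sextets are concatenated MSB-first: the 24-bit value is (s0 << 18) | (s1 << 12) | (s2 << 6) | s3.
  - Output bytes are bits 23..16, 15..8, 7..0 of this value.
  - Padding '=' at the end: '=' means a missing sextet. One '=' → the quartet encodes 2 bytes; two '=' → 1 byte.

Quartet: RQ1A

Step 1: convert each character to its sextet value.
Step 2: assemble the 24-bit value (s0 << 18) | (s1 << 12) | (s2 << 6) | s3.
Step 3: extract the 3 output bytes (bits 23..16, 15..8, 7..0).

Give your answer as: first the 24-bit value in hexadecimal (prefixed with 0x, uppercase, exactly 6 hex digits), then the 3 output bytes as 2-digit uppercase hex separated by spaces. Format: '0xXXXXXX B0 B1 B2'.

Sextets: R=17, Q=16, 1=53, A=0
24-bit: (17<<18) | (16<<12) | (53<<6) | 0
      = 0x440000 | 0x010000 | 0x000D40 | 0x000000
      = 0x450D40
Bytes: (v>>16)&0xFF=45, (v>>8)&0xFF=0D, v&0xFF=40

Answer: 0x450D40 45 0D 40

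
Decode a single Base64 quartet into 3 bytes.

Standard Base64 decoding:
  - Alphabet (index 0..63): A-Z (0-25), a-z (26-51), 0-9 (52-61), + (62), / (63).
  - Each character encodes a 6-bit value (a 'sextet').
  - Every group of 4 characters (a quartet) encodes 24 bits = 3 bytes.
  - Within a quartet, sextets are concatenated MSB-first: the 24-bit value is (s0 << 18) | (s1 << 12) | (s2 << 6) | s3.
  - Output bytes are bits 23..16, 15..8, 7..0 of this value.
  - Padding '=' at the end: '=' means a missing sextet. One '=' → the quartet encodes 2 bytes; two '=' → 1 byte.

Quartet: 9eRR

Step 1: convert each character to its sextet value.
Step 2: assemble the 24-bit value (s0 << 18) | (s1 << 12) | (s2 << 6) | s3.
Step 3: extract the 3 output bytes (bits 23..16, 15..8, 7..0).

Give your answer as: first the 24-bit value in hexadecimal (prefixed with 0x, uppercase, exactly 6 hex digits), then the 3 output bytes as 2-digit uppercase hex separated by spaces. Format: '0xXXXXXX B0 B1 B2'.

Sextets: 9=61, e=30, R=17, R=17
24-bit: (61<<18) | (30<<12) | (17<<6) | 17
      = 0xF40000 | 0x01E000 | 0x000440 | 0x000011
      = 0xF5E451
Bytes: (v>>16)&0xFF=F5, (v>>8)&0xFF=E4, v&0xFF=51

Answer: 0xF5E451 F5 E4 51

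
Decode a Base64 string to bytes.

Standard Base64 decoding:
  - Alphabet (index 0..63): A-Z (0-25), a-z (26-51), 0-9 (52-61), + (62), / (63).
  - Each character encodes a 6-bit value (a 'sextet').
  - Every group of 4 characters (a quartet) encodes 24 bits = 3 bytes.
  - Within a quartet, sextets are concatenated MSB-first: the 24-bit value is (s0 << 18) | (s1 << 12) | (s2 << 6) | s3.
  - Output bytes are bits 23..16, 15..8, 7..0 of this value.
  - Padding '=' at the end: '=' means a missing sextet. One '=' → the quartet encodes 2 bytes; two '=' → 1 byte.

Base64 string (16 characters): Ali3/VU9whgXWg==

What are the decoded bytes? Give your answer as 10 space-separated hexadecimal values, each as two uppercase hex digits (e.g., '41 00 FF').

After char 0 ('A'=0): chars_in_quartet=1 acc=0x0 bytes_emitted=0
After char 1 ('l'=37): chars_in_quartet=2 acc=0x25 bytes_emitted=0
After char 2 ('i'=34): chars_in_quartet=3 acc=0x962 bytes_emitted=0
After char 3 ('3'=55): chars_in_quartet=4 acc=0x258B7 -> emit 02 58 B7, reset; bytes_emitted=3
After char 4 ('/'=63): chars_in_quartet=1 acc=0x3F bytes_emitted=3
After char 5 ('V'=21): chars_in_quartet=2 acc=0xFD5 bytes_emitted=3
After char 6 ('U'=20): chars_in_quartet=3 acc=0x3F554 bytes_emitted=3
After char 7 ('9'=61): chars_in_quartet=4 acc=0xFD553D -> emit FD 55 3D, reset; bytes_emitted=6
After char 8 ('w'=48): chars_in_quartet=1 acc=0x30 bytes_emitted=6
After char 9 ('h'=33): chars_in_quartet=2 acc=0xC21 bytes_emitted=6
After char 10 ('g'=32): chars_in_quartet=3 acc=0x30860 bytes_emitted=6
After char 11 ('X'=23): chars_in_quartet=4 acc=0xC21817 -> emit C2 18 17, reset; bytes_emitted=9
After char 12 ('W'=22): chars_in_quartet=1 acc=0x16 bytes_emitted=9
After char 13 ('g'=32): chars_in_quartet=2 acc=0x5A0 bytes_emitted=9
Padding '==': partial quartet acc=0x5A0 -> emit 5A; bytes_emitted=10

Answer: 02 58 B7 FD 55 3D C2 18 17 5A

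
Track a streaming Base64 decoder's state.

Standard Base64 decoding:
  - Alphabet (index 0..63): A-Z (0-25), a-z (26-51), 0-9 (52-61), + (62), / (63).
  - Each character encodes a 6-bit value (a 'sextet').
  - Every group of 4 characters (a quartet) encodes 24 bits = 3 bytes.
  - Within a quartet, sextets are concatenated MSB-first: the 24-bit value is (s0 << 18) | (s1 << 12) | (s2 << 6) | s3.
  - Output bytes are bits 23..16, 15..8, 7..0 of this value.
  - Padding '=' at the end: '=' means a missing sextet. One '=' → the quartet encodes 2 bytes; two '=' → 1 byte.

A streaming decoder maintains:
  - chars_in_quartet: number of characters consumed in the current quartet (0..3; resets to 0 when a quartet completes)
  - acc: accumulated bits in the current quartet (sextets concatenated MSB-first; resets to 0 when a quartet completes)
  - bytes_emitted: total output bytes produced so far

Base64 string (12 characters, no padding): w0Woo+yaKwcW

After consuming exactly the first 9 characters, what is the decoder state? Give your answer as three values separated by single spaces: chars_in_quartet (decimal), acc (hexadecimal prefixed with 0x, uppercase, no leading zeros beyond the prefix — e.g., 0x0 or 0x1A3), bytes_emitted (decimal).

After char 0 ('w'=48): chars_in_quartet=1 acc=0x30 bytes_emitted=0
After char 1 ('0'=52): chars_in_quartet=2 acc=0xC34 bytes_emitted=0
After char 2 ('W'=22): chars_in_quartet=3 acc=0x30D16 bytes_emitted=0
After char 3 ('o'=40): chars_in_quartet=4 acc=0xC345A8 -> emit C3 45 A8, reset; bytes_emitted=3
After char 4 ('o'=40): chars_in_quartet=1 acc=0x28 bytes_emitted=3
After char 5 ('+'=62): chars_in_quartet=2 acc=0xA3E bytes_emitted=3
After char 6 ('y'=50): chars_in_quartet=3 acc=0x28FB2 bytes_emitted=3
After char 7 ('a'=26): chars_in_quartet=4 acc=0xA3EC9A -> emit A3 EC 9A, reset; bytes_emitted=6
After char 8 ('K'=10): chars_in_quartet=1 acc=0xA bytes_emitted=6

Answer: 1 0xA 6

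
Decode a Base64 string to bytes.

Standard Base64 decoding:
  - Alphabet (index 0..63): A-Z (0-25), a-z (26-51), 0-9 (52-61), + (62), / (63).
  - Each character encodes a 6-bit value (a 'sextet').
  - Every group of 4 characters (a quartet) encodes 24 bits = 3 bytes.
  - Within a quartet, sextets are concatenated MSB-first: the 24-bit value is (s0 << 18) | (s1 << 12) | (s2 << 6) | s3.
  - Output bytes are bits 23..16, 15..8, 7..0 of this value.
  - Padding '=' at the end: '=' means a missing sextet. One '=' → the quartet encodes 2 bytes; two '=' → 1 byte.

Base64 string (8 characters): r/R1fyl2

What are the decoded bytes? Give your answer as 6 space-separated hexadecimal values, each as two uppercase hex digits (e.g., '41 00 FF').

After char 0 ('r'=43): chars_in_quartet=1 acc=0x2B bytes_emitted=0
After char 1 ('/'=63): chars_in_quartet=2 acc=0xAFF bytes_emitted=0
After char 2 ('R'=17): chars_in_quartet=3 acc=0x2BFD1 bytes_emitted=0
After char 3 ('1'=53): chars_in_quartet=4 acc=0xAFF475 -> emit AF F4 75, reset; bytes_emitted=3
After char 4 ('f'=31): chars_in_quartet=1 acc=0x1F bytes_emitted=3
After char 5 ('y'=50): chars_in_quartet=2 acc=0x7F2 bytes_emitted=3
After char 6 ('l'=37): chars_in_quartet=3 acc=0x1FCA5 bytes_emitted=3
After char 7 ('2'=54): chars_in_quartet=4 acc=0x7F2976 -> emit 7F 29 76, reset; bytes_emitted=6

Answer: AF F4 75 7F 29 76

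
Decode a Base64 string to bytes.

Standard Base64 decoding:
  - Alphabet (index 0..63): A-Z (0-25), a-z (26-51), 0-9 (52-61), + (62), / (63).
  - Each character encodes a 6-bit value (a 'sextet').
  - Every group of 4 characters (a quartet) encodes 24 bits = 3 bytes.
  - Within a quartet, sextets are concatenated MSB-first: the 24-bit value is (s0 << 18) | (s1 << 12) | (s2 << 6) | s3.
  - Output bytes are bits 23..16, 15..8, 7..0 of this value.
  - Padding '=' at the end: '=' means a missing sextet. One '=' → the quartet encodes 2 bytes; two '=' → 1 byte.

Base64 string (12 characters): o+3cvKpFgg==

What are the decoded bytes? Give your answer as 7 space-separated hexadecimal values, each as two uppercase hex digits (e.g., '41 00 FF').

After char 0 ('o'=40): chars_in_quartet=1 acc=0x28 bytes_emitted=0
After char 1 ('+'=62): chars_in_quartet=2 acc=0xA3E bytes_emitted=0
After char 2 ('3'=55): chars_in_quartet=3 acc=0x28FB7 bytes_emitted=0
After char 3 ('c'=28): chars_in_quartet=4 acc=0xA3EDDC -> emit A3 ED DC, reset; bytes_emitted=3
After char 4 ('v'=47): chars_in_quartet=1 acc=0x2F bytes_emitted=3
After char 5 ('K'=10): chars_in_quartet=2 acc=0xBCA bytes_emitted=3
After char 6 ('p'=41): chars_in_quartet=3 acc=0x2F2A9 bytes_emitted=3
After char 7 ('F'=5): chars_in_quartet=4 acc=0xBCAA45 -> emit BC AA 45, reset; bytes_emitted=6
After char 8 ('g'=32): chars_in_quartet=1 acc=0x20 bytes_emitted=6
After char 9 ('g'=32): chars_in_quartet=2 acc=0x820 bytes_emitted=6
Padding '==': partial quartet acc=0x820 -> emit 82; bytes_emitted=7

Answer: A3 ED DC BC AA 45 82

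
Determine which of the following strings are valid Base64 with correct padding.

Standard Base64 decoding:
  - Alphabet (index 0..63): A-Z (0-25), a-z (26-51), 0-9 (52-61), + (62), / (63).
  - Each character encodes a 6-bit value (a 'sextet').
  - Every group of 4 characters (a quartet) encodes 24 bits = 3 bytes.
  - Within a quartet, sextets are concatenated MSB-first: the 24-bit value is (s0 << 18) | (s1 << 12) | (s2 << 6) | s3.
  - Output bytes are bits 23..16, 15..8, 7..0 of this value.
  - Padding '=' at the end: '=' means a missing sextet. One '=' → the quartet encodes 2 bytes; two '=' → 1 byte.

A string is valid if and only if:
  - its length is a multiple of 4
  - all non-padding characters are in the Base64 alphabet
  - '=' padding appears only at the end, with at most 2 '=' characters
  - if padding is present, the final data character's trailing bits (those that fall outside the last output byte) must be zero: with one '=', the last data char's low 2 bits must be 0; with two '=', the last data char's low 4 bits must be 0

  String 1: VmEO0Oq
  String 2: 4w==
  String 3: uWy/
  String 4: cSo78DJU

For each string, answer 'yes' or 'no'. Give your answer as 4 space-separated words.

Answer: no yes yes yes

Derivation:
String 1: 'VmEO0Oq' → invalid (len=7 not mult of 4)
String 2: '4w==' → valid
String 3: 'uWy/' → valid
String 4: 'cSo78DJU' → valid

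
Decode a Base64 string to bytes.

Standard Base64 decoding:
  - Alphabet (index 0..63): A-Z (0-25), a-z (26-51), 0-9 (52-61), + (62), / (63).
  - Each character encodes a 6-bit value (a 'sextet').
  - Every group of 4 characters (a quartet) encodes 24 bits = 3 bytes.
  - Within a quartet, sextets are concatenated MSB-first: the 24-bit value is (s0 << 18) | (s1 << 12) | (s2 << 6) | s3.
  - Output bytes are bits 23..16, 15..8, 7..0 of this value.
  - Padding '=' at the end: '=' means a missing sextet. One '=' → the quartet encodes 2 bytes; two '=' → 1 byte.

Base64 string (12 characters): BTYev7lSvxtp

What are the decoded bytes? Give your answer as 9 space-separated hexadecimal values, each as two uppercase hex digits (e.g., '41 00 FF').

Answer: 05 36 1E BF B9 52 BF 1B 69

Derivation:
After char 0 ('B'=1): chars_in_quartet=1 acc=0x1 bytes_emitted=0
After char 1 ('T'=19): chars_in_quartet=2 acc=0x53 bytes_emitted=0
After char 2 ('Y'=24): chars_in_quartet=3 acc=0x14D8 bytes_emitted=0
After char 3 ('e'=30): chars_in_quartet=4 acc=0x5361E -> emit 05 36 1E, reset; bytes_emitted=3
After char 4 ('v'=47): chars_in_quartet=1 acc=0x2F bytes_emitted=3
After char 5 ('7'=59): chars_in_quartet=2 acc=0xBFB bytes_emitted=3
After char 6 ('l'=37): chars_in_quartet=3 acc=0x2FEE5 bytes_emitted=3
After char 7 ('S'=18): chars_in_quartet=4 acc=0xBFB952 -> emit BF B9 52, reset; bytes_emitted=6
After char 8 ('v'=47): chars_in_quartet=1 acc=0x2F bytes_emitted=6
After char 9 ('x'=49): chars_in_quartet=2 acc=0xBF1 bytes_emitted=6
After char 10 ('t'=45): chars_in_quartet=3 acc=0x2FC6D bytes_emitted=6
After char 11 ('p'=41): chars_in_quartet=4 acc=0xBF1B69 -> emit BF 1B 69, reset; bytes_emitted=9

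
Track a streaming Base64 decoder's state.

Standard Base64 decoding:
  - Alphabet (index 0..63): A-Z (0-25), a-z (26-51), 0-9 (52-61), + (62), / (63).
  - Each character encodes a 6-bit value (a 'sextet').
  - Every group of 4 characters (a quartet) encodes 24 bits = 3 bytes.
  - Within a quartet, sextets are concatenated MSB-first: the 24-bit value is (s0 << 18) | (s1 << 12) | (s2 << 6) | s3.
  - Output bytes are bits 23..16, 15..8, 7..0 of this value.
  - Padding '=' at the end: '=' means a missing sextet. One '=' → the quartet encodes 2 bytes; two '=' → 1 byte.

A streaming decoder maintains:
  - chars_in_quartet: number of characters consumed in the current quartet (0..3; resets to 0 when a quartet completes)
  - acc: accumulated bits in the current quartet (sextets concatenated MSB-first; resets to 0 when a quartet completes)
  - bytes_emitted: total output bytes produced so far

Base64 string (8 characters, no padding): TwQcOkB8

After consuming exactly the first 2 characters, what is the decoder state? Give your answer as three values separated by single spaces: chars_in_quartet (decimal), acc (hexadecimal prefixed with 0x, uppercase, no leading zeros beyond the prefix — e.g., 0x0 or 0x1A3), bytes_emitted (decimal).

After char 0 ('T'=19): chars_in_quartet=1 acc=0x13 bytes_emitted=0
After char 1 ('w'=48): chars_in_quartet=2 acc=0x4F0 bytes_emitted=0

Answer: 2 0x4F0 0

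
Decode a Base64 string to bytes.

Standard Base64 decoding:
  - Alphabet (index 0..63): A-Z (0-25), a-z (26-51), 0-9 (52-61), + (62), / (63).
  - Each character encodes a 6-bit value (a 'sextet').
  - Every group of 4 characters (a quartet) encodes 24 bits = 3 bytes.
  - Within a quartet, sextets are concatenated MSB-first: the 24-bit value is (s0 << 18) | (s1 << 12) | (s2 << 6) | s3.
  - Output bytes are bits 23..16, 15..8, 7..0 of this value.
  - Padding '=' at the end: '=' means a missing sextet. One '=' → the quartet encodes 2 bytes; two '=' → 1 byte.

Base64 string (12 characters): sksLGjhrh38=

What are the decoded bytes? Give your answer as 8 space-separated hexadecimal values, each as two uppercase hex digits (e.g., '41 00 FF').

After char 0 ('s'=44): chars_in_quartet=1 acc=0x2C bytes_emitted=0
After char 1 ('k'=36): chars_in_quartet=2 acc=0xB24 bytes_emitted=0
After char 2 ('s'=44): chars_in_quartet=3 acc=0x2C92C bytes_emitted=0
After char 3 ('L'=11): chars_in_quartet=4 acc=0xB24B0B -> emit B2 4B 0B, reset; bytes_emitted=3
After char 4 ('G'=6): chars_in_quartet=1 acc=0x6 bytes_emitted=3
After char 5 ('j'=35): chars_in_quartet=2 acc=0x1A3 bytes_emitted=3
After char 6 ('h'=33): chars_in_quartet=3 acc=0x68E1 bytes_emitted=3
After char 7 ('r'=43): chars_in_quartet=4 acc=0x1A386B -> emit 1A 38 6B, reset; bytes_emitted=6
After char 8 ('h'=33): chars_in_quartet=1 acc=0x21 bytes_emitted=6
After char 9 ('3'=55): chars_in_quartet=2 acc=0x877 bytes_emitted=6
After char 10 ('8'=60): chars_in_quartet=3 acc=0x21DFC bytes_emitted=6
Padding '=': partial quartet acc=0x21DFC -> emit 87 7F; bytes_emitted=8

Answer: B2 4B 0B 1A 38 6B 87 7F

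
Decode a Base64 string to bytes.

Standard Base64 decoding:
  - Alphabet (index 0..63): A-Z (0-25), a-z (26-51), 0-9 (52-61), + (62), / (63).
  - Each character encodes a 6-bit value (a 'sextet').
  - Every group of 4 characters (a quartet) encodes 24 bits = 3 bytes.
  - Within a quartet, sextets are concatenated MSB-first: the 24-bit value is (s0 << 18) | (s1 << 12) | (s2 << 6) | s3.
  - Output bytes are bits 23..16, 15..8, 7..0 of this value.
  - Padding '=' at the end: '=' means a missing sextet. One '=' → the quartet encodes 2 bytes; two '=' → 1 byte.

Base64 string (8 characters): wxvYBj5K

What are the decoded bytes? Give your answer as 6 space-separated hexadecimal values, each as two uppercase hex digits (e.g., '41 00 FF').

After char 0 ('w'=48): chars_in_quartet=1 acc=0x30 bytes_emitted=0
After char 1 ('x'=49): chars_in_quartet=2 acc=0xC31 bytes_emitted=0
After char 2 ('v'=47): chars_in_quartet=3 acc=0x30C6F bytes_emitted=0
After char 3 ('Y'=24): chars_in_quartet=4 acc=0xC31BD8 -> emit C3 1B D8, reset; bytes_emitted=3
After char 4 ('B'=1): chars_in_quartet=1 acc=0x1 bytes_emitted=3
After char 5 ('j'=35): chars_in_quartet=2 acc=0x63 bytes_emitted=3
After char 6 ('5'=57): chars_in_quartet=3 acc=0x18F9 bytes_emitted=3
After char 7 ('K'=10): chars_in_quartet=4 acc=0x63E4A -> emit 06 3E 4A, reset; bytes_emitted=6

Answer: C3 1B D8 06 3E 4A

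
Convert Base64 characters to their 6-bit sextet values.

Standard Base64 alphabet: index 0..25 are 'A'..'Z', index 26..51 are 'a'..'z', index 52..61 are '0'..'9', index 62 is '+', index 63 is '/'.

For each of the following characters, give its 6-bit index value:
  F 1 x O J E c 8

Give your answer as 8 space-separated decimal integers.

'F': A..Z range, ord('F') − ord('A') = 5
'1': 0..9 range, 52 + ord('1') − ord('0') = 53
'x': a..z range, 26 + ord('x') − ord('a') = 49
'O': A..Z range, ord('O') − ord('A') = 14
'J': A..Z range, ord('J') − ord('A') = 9
'E': A..Z range, ord('E') − ord('A') = 4
'c': a..z range, 26 + ord('c') − ord('a') = 28
'8': 0..9 range, 52 + ord('8') − ord('0') = 60

Answer: 5 53 49 14 9 4 28 60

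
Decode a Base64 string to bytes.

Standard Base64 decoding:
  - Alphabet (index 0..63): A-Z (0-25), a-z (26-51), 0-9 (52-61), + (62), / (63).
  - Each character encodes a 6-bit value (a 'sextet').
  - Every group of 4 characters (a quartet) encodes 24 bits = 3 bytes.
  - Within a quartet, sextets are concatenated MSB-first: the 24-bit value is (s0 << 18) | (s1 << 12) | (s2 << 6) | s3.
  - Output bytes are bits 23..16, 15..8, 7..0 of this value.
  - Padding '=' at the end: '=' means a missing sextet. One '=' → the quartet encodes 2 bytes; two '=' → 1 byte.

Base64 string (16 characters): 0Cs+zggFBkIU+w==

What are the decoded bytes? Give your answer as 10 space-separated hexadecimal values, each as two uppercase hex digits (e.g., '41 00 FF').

Answer: D0 2B 3E CE 08 05 06 42 14 FB

Derivation:
After char 0 ('0'=52): chars_in_quartet=1 acc=0x34 bytes_emitted=0
After char 1 ('C'=2): chars_in_quartet=2 acc=0xD02 bytes_emitted=0
After char 2 ('s'=44): chars_in_quartet=3 acc=0x340AC bytes_emitted=0
After char 3 ('+'=62): chars_in_quartet=4 acc=0xD02B3E -> emit D0 2B 3E, reset; bytes_emitted=3
After char 4 ('z'=51): chars_in_quartet=1 acc=0x33 bytes_emitted=3
After char 5 ('g'=32): chars_in_quartet=2 acc=0xCE0 bytes_emitted=3
After char 6 ('g'=32): chars_in_quartet=3 acc=0x33820 bytes_emitted=3
After char 7 ('F'=5): chars_in_quartet=4 acc=0xCE0805 -> emit CE 08 05, reset; bytes_emitted=6
After char 8 ('B'=1): chars_in_quartet=1 acc=0x1 bytes_emitted=6
After char 9 ('k'=36): chars_in_quartet=2 acc=0x64 bytes_emitted=6
After char 10 ('I'=8): chars_in_quartet=3 acc=0x1908 bytes_emitted=6
After char 11 ('U'=20): chars_in_quartet=4 acc=0x64214 -> emit 06 42 14, reset; bytes_emitted=9
After char 12 ('+'=62): chars_in_quartet=1 acc=0x3E bytes_emitted=9
After char 13 ('w'=48): chars_in_quartet=2 acc=0xFB0 bytes_emitted=9
Padding '==': partial quartet acc=0xFB0 -> emit FB; bytes_emitted=10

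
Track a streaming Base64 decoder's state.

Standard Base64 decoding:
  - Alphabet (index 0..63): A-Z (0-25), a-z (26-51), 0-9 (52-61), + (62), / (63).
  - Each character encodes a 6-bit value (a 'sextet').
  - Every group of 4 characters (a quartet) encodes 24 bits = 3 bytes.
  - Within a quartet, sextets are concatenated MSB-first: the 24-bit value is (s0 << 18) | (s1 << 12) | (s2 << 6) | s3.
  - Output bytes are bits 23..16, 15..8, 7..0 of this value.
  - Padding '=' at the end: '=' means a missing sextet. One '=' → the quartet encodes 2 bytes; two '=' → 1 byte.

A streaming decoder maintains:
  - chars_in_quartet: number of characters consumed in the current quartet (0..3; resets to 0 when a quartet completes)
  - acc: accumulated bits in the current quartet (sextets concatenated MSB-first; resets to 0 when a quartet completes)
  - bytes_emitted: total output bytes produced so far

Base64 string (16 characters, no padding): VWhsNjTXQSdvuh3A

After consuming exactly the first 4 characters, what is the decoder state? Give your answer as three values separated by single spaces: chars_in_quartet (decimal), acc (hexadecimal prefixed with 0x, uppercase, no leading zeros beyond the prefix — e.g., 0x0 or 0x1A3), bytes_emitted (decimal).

After char 0 ('V'=21): chars_in_quartet=1 acc=0x15 bytes_emitted=0
After char 1 ('W'=22): chars_in_quartet=2 acc=0x556 bytes_emitted=0
After char 2 ('h'=33): chars_in_quartet=3 acc=0x155A1 bytes_emitted=0
After char 3 ('s'=44): chars_in_quartet=4 acc=0x55686C -> emit 55 68 6C, reset; bytes_emitted=3

Answer: 0 0x0 3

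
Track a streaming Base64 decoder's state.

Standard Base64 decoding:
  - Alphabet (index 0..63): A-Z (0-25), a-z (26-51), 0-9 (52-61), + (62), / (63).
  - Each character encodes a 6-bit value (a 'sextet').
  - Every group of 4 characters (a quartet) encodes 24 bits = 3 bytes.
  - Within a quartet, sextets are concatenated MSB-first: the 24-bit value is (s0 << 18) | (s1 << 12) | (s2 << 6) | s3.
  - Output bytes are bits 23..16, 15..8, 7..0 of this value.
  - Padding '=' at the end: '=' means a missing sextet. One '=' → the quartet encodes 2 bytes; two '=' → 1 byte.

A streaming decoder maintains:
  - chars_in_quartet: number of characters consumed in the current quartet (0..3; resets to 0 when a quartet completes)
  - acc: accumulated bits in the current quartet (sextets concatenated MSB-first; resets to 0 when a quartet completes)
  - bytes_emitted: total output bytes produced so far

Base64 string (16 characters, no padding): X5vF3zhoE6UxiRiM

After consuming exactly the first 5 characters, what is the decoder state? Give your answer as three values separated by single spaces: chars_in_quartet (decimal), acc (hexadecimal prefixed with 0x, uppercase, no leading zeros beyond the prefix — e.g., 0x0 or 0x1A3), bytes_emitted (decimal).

Answer: 1 0x37 3

Derivation:
After char 0 ('X'=23): chars_in_quartet=1 acc=0x17 bytes_emitted=0
After char 1 ('5'=57): chars_in_quartet=2 acc=0x5F9 bytes_emitted=0
After char 2 ('v'=47): chars_in_quartet=3 acc=0x17E6F bytes_emitted=0
After char 3 ('F'=5): chars_in_quartet=4 acc=0x5F9BC5 -> emit 5F 9B C5, reset; bytes_emitted=3
After char 4 ('3'=55): chars_in_quartet=1 acc=0x37 bytes_emitted=3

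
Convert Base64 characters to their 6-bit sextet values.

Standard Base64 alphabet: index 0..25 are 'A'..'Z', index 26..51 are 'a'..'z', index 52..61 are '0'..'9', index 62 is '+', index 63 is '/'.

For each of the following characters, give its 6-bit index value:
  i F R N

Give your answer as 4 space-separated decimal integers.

Answer: 34 5 17 13

Derivation:
'i': a..z range, 26 + ord('i') − ord('a') = 34
'F': A..Z range, ord('F') − ord('A') = 5
'R': A..Z range, ord('R') − ord('A') = 17
'N': A..Z range, ord('N') − ord('A') = 13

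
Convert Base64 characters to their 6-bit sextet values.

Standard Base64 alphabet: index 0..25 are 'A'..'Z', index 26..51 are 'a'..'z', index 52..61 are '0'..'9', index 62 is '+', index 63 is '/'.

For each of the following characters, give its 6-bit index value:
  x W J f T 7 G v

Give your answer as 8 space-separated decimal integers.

'x': a..z range, 26 + ord('x') − ord('a') = 49
'W': A..Z range, ord('W') − ord('A') = 22
'J': A..Z range, ord('J') − ord('A') = 9
'f': a..z range, 26 + ord('f') − ord('a') = 31
'T': A..Z range, ord('T') − ord('A') = 19
'7': 0..9 range, 52 + ord('7') − ord('0') = 59
'G': A..Z range, ord('G') − ord('A') = 6
'v': a..z range, 26 + ord('v') − ord('a') = 47

Answer: 49 22 9 31 19 59 6 47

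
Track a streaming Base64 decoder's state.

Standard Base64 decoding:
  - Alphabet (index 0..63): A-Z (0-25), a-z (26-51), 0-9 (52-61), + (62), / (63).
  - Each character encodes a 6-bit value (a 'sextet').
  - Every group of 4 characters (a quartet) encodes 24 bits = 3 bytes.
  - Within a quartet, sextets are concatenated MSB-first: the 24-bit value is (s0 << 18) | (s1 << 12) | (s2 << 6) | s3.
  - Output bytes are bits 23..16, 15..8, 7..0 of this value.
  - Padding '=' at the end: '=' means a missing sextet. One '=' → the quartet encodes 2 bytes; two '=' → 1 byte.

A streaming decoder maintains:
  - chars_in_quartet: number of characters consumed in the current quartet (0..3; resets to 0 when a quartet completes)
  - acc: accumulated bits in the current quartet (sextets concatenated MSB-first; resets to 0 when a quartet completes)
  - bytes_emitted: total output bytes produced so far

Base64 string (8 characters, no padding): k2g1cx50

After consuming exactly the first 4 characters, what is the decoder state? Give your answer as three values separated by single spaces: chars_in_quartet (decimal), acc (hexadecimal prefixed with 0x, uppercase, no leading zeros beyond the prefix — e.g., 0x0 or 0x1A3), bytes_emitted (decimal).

After char 0 ('k'=36): chars_in_quartet=1 acc=0x24 bytes_emitted=0
After char 1 ('2'=54): chars_in_quartet=2 acc=0x936 bytes_emitted=0
After char 2 ('g'=32): chars_in_quartet=3 acc=0x24DA0 bytes_emitted=0
After char 3 ('1'=53): chars_in_quartet=4 acc=0x936835 -> emit 93 68 35, reset; bytes_emitted=3

Answer: 0 0x0 3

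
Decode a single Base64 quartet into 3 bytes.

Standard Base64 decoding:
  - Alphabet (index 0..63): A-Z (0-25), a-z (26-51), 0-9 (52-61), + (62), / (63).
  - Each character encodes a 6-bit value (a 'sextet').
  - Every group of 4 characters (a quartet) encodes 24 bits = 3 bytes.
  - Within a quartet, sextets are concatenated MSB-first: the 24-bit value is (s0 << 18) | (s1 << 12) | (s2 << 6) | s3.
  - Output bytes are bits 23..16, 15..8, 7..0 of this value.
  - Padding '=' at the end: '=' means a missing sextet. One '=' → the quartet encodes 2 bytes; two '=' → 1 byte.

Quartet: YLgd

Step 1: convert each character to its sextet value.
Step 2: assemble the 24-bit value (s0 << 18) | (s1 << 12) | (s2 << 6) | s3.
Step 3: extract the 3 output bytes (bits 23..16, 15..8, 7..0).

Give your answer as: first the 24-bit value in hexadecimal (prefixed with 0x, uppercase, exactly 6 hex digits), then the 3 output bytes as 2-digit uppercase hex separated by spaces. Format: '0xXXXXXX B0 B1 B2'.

Answer: 0x60B81D 60 B8 1D

Derivation:
Sextets: Y=24, L=11, g=32, d=29
24-bit: (24<<18) | (11<<12) | (32<<6) | 29
      = 0x600000 | 0x00B000 | 0x000800 | 0x00001D
      = 0x60B81D
Bytes: (v>>16)&0xFF=60, (v>>8)&0xFF=B8, v&0xFF=1D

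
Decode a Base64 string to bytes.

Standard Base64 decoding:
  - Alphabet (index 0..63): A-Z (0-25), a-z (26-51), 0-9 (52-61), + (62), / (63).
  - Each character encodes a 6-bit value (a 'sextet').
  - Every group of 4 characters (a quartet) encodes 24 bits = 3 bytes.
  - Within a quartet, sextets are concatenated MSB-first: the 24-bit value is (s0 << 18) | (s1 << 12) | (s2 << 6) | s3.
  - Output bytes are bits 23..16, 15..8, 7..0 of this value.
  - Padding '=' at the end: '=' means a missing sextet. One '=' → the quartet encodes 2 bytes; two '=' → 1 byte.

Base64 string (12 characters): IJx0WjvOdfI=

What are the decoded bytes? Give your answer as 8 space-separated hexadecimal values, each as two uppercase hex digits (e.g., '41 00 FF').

Answer: 20 9C 74 5A 3B CE 75 F2

Derivation:
After char 0 ('I'=8): chars_in_quartet=1 acc=0x8 bytes_emitted=0
After char 1 ('J'=9): chars_in_quartet=2 acc=0x209 bytes_emitted=0
After char 2 ('x'=49): chars_in_quartet=3 acc=0x8271 bytes_emitted=0
After char 3 ('0'=52): chars_in_quartet=4 acc=0x209C74 -> emit 20 9C 74, reset; bytes_emitted=3
After char 4 ('W'=22): chars_in_quartet=1 acc=0x16 bytes_emitted=3
After char 5 ('j'=35): chars_in_quartet=2 acc=0x5A3 bytes_emitted=3
After char 6 ('v'=47): chars_in_quartet=3 acc=0x168EF bytes_emitted=3
After char 7 ('O'=14): chars_in_quartet=4 acc=0x5A3BCE -> emit 5A 3B CE, reset; bytes_emitted=6
After char 8 ('d'=29): chars_in_quartet=1 acc=0x1D bytes_emitted=6
After char 9 ('f'=31): chars_in_quartet=2 acc=0x75F bytes_emitted=6
After char 10 ('I'=8): chars_in_quartet=3 acc=0x1D7C8 bytes_emitted=6
Padding '=': partial quartet acc=0x1D7C8 -> emit 75 F2; bytes_emitted=8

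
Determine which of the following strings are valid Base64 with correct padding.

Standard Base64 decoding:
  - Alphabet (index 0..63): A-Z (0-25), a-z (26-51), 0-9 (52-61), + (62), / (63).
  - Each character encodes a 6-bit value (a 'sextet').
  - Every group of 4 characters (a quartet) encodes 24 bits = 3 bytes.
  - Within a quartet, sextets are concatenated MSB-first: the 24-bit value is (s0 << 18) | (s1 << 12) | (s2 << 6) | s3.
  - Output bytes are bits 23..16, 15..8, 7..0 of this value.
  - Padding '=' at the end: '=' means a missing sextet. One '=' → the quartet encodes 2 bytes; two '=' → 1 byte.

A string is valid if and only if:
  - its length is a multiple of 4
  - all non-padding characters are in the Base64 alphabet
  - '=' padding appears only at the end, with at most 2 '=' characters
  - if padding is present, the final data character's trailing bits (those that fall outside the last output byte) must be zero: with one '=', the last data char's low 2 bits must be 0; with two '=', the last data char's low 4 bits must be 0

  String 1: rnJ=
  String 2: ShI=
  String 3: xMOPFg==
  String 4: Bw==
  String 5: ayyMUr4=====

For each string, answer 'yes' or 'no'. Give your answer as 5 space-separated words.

String 1: 'rnJ=' → invalid (bad trailing bits)
String 2: 'ShI=' → valid
String 3: 'xMOPFg==' → valid
String 4: 'Bw==' → valid
String 5: 'ayyMUr4=====' → invalid (5 pad chars (max 2))

Answer: no yes yes yes no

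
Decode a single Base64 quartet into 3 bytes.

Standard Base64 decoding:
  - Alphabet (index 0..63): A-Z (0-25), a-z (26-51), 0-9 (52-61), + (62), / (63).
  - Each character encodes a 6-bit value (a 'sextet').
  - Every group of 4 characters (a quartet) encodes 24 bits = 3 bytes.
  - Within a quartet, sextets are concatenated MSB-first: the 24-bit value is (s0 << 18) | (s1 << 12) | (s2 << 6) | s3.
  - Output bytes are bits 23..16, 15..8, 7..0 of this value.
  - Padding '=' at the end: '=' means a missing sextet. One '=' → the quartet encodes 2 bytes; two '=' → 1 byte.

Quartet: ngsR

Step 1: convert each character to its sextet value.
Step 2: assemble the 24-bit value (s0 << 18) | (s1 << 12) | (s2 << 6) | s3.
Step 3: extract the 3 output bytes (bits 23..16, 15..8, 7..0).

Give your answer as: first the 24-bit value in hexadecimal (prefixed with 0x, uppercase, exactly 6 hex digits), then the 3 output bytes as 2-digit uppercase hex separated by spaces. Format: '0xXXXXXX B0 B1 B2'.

Sextets: n=39, g=32, s=44, R=17
24-bit: (39<<18) | (32<<12) | (44<<6) | 17
      = 0x9C0000 | 0x020000 | 0x000B00 | 0x000011
      = 0x9E0B11
Bytes: (v>>16)&0xFF=9E, (v>>8)&0xFF=0B, v&0xFF=11

Answer: 0x9E0B11 9E 0B 11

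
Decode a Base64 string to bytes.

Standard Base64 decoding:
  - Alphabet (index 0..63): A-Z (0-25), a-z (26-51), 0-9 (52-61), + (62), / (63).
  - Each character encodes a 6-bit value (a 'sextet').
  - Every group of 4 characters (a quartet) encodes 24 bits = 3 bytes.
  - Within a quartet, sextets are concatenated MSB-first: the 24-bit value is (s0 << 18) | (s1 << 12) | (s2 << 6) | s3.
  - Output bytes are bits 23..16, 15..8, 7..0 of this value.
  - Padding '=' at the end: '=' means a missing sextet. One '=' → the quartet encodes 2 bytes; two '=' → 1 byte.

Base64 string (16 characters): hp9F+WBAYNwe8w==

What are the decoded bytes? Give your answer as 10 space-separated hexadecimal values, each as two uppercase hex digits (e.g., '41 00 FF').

After char 0 ('h'=33): chars_in_quartet=1 acc=0x21 bytes_emitted=0
After char 1 ('p'=41): chars_in_quartet=2 acc=0x869 bytes_emitted=0
After char 2 ('9'=61): chars_in_quartet=3 acc=0x21A7D bytes_emitted=0
After char 3 ('F'=5): chars_in_quartet=4 acc=0x869F45 -> emit 86 9F 45, reset; bytes_emitted=3
After char 4 ('+'=62): chars_in_quartet=1 acc=0x3E bytes_emitted=3
After char 5 ('W'=22): chars_in_quartet=2 acc=0xF96 bytes_emitted=3
After char 6 ('B'=1): chars_in_quartet=3 acc=0x3E581 bytes_emitted=3
After char 7 ('A'=0): chars_in_quartet=4 acc=0xF96040 -> emit F9 60 40, reset; bytes_emitted=6
After char 8 ('Y'=24): chars_in_quartet=1 acc=0x18 bytes_emitted=6
After char 9 ('N'=13): chars_in_quartet=2 acc=0x60D bytes_emitted=6
After char 10 ('w'=48): chars_in_quartet=3 acc=0x18370 bytes_emitted=6
After char 11 ('e'=30): chars_in_quartet=4 acc=0x60DC1E -> emit 60 DC 1E, reset; bytes_emitted=9
After char 12 ('8'=60): chars_in_quartet=1 acc=0x3C bytes_emitted=9
After char 13 ('w'=48): chars_in_quartet=2 acc=0xF30 bytes_emitted=9
Padding '==': partial quartet acc=0xF30 -> emit F3; bytes_emitted=10

Answer: 86 9F 45 F9 60 40 60 DC 1E F3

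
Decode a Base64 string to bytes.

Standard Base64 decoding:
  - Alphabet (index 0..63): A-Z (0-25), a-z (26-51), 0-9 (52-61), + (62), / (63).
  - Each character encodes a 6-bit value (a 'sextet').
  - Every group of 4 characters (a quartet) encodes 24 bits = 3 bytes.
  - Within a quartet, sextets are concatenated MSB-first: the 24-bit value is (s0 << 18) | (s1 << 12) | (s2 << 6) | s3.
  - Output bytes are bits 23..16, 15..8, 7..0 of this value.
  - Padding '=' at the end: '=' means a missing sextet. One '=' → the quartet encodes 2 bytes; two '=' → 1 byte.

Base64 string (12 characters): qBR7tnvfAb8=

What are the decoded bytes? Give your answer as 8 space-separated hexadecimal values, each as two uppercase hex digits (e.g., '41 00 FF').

Answer: A8 14 7B B6 7B DF 01 BF

Derivation:
After char 0 ('q'=42): chars_in_quartet=1 acc=0x2A bytes_emitted=0
After char 1 ('B'=1): chars_in_quartet=2 acc=0xA81 bytes_emitted=0
After char 2 ('R'=17): chars_in_quartet=3 acc=0x2A051 bytes_emitted=0
After char 3 ('7'=59): chars_in_quartet=4 acc=0xA8147B -> emit A8 14 7B, reset; bytes_emitted=3
After char 4 ('t'=45): chars_in_quartet=1 acc=0x2D bytes_emitted=3
After char 5 ('n'=39): chars_in_quartet=2 acc=0xB67 bytes_emitted=3
After char 6 ('v'=47): chars_in_quartet=3 acc=0x2D9EF bytes_emitted=3
After char 7 ('f'=31): chars_in_quartet=4 acc=0xB67BDF -> emit B6 7B DF, reset; bytes_emitted=6
After char 8 ('A'=0): chars_in_quartet=1 acc=0x0 bytes_emitted=6
After char 9 ('b'=27): chars_in_quartet=2 acc=0x1B bytes_emitted=6
After char 10 ('8'=60): chars_in_quartet=3 acc=0x6FC bytes_emitted=6
Padding '=': partial quartet acc=0x6FC -> emit 01 BF; bytes_emitted=8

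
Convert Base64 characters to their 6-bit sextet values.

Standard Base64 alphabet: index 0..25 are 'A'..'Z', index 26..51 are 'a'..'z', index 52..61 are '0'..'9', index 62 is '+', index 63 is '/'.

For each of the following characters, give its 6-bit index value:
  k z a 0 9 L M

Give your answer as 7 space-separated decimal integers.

'k': a..z range, 26 + ord('k') − ord('a') = 36
'z': a..z range, 26 + ord('z') − ord('a') = 51
'a': a..z range, 26 + ord('a') − ord('a') = 26
'0': 0..9 range, 52 + ord('0') − ord('0') = 52
'9': 0..9 range, 52 + ord('9') − ord('0') = 61
'L': A..Z range, ord('L') − ord('A') = 11
'M': A..Z range, ord('M') − ord('A') = 12

Answer: 36 51 26 52 61 11 12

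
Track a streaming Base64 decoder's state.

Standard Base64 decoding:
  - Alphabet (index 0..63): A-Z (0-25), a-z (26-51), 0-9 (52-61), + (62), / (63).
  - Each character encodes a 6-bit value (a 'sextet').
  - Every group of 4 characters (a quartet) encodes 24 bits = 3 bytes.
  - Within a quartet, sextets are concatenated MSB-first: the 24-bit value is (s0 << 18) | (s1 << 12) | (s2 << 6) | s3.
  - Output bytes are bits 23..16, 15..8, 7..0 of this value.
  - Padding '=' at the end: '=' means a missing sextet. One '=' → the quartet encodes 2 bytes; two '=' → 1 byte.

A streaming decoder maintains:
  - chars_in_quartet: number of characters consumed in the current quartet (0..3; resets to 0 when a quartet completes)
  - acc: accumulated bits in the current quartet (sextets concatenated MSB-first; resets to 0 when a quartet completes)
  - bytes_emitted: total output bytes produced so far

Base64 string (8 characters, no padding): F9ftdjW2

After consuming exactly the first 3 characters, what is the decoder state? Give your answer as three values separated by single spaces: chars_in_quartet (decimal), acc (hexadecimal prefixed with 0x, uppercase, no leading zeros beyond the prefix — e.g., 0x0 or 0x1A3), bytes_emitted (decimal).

After char 0 ('F'=5): chars_in_quartet=1 acc=0x5 bytes_emitted=0
After char 1 ('9'=61): chars_in_quartet=2 acc=0x17D bytes_emitted=0
After char 2 ('f'=31): chars_in_quartet=3 acc=0x5F5F bytes_emitted=0

Answer: 3 0x5F5F 0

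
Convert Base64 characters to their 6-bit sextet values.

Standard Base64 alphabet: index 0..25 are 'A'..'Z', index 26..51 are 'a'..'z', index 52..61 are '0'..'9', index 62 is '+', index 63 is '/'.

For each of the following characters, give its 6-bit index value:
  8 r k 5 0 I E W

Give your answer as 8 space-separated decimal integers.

'8': 0..9 range, 52 + ord('8') − ord('0') = 60
'r': a..z range, 26 + ord('r') − ord('a') = 43
'k': a..z range, 26 + ord('k') − ord('a') = 36
'5': 0..9 range, 52 + ord('5') − ord('0') = 57
'0': 0..9 range, 52 + ord('0') − ord('0') = 52
'I': A..Z range, ord('I') − ord('A') = 8
'E': A..Z range, ord('E') − ord('A') = 4
'W': A..Z range, ord('W') − ord('A') = 22

Answer: 60 43 36 57 52 8 4 22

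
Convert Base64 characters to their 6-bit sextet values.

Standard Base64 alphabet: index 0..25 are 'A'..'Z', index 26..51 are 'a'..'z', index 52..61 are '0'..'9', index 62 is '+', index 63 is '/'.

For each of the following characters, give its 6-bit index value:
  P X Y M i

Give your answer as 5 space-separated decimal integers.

'P': A..Z range, ord('P') − ord('A') = 15
'X': A..Z range, ord('X') − ord('A') = 23
'Y': A..Z range, ord('Y') − ord('A') = 24
'M': A..Z range, ord('M') − ord('A') = 12
'i': a..z range, 26 + ord('i') − ord('a') = 34

Answer: 15 23 24 12 34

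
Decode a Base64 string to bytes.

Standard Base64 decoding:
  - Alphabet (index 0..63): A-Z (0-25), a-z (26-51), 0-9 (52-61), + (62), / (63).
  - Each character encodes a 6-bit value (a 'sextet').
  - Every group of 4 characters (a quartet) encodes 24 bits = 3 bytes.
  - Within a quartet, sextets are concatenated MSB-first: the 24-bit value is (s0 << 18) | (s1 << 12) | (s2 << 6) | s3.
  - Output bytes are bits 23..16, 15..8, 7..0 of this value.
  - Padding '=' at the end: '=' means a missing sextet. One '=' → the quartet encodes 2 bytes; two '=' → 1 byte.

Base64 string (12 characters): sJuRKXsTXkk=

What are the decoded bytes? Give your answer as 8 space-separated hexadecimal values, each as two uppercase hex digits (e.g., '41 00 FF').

After char 0 ('s'=44): chars_in_quartet=1 acc=0x2C bytes_emitted=0
After char 1 ('J'=9): chars_in_quartet=2 acc=0xB09 bytes_emitted=0
After char 2 ('u'=46): chars_in_quartet=3 acc=0x2C26E bytes_emitted=0
After char 3 ('R'=17): chars_in_quartet=4 acc=0xB09B91 -> emit B0 9B 91, reset; bytes_emitted=3
After char 4 ('K'=10): chars_in_quartet=1 acc=0xA bytes_emitted=3
After char 5 ('X'=23): chars_in_quartet=2 acc=0x297 bytes_emitted=3
After char 6 ('s'=44): chars_in_quartet=3 acc=0xA5EC bytes_emitted=3
After char 7 ('T'=19): chars_in_quartet=4 acc=0x297B13 -> emit 29 7B 13, reset; bytes_emitted=6
After char 8 ('X'=23): chars_in_quartet=1 acc=0x17 bytes_emitted=6
After char 9 ('k'=36): chars_in_quartet=2 acc=0x5E4 bytes_emitted=6
After char 10 ('k'=36): chars_in_quartet=3 acc=0x17924 bytes_emitted=6
Padding '=': partial quartet acc=0x17924 -> emit 5E 49; bytes_emitted=8

Answer: B0 9B 91 29 7B 13 5E 49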